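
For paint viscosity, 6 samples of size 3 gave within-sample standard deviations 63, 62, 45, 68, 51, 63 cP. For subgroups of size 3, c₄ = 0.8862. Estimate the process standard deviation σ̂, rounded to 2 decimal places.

s̄ = (63 + 62 + 45 + 68 + 51 + 63) / 6 = 58.6667
σ̂ = s̄ / c₄ = 58.6667 / 0.8862 = 66.2003

66.20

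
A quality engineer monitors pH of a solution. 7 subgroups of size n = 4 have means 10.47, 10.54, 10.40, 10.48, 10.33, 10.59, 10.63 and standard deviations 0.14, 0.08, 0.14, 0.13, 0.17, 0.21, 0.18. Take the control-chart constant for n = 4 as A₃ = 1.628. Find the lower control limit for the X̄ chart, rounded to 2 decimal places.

X̄̄ = (10.47 + 10.54 + 10.40 + 10.48 + 10.33 + 10.59 + 10.63) / 7 = 10.4914
s̄ = (0.14 + 0.08 + 0.14 + 0.13 + 0.17 + 0.21 + 0.18) / 7 = 0.1500
LCL = X̄̄ − A₃·s̄ = 10.4914 − 1.628 × 0.1500 = 10.2472

10.25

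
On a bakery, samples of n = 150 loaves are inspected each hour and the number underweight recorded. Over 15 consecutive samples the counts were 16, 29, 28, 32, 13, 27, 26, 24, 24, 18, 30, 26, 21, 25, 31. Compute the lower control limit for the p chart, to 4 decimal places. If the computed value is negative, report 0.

0.0736

p̄ = Σdᵢ / (k·n) = 370 / (15 × 150) = 0.16444
LCL = p̄ − 3·√(p̄(1−p̄)/n) = 0.16444 − 3 × 0.03027 = 0.07365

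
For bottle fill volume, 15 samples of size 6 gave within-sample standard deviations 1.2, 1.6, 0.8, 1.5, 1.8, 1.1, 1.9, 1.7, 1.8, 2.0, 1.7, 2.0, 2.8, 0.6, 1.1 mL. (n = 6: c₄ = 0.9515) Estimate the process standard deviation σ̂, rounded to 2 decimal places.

s̄ = (1.2 + 1.6 + 0.8 + 1.5 + 1.8 + 1.1 + 1.9 + 1.7 + 1.8 + 2.0 + 1.7 + 2.0 + 2.8 + 0.6 + 1.1) / 15 = 1.5733
σ̂ = s̄ / c₄ = 1.5733 / 0.9515 = 1.6535

1.65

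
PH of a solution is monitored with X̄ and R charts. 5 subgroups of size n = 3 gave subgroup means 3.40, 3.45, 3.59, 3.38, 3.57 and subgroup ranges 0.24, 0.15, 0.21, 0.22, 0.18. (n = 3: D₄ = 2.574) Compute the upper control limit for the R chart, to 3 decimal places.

0.515

R̄ = (0.24 + 0.15 + 0.21 + 0.22 + 0.18) / 5 = 1.0000 / 5 = 0.2000
UCL_R = D₄·R̄ = 2.574 × 0.2000 = 0.5148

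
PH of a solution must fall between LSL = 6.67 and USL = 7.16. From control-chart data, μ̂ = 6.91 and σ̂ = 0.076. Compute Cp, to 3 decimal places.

1.075

Cp = (USL − LSL) / (6σ̂) = (7.16 − 6.67) / (6 × 0.076) = 0.4900 / 0.4560 = 1.0746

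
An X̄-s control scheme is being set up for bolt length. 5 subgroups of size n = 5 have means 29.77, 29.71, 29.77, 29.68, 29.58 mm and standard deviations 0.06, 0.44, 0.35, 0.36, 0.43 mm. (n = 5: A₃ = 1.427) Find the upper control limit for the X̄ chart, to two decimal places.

X̄̄ = (29.77 + 29.71 + 29.77 + 29.68 + 29.58) / 5 = 29.7020
s̄ = (0.06 + 0.44 + 0.35 + 0.36 + 0.43) / 5 = 0.3280
UCL = X̄̄ + A₃·s̄ = 29.7020 + 1.427 × 0.3280 = 30.1701

30.17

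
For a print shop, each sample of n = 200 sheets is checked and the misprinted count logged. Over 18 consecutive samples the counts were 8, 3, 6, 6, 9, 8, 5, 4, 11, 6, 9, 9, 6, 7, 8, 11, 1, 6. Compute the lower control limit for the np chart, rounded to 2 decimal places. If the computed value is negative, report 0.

p̄ = Σdᵢ / (k·n) = 123 / (18 × 200) = 0.03417
LCL = np̄ − 3·√(np̄(1−p̄)) = 6.8333 − 3 × 2.5690 = -0.8737 → 0 (negative, so LCL = 0)

0.00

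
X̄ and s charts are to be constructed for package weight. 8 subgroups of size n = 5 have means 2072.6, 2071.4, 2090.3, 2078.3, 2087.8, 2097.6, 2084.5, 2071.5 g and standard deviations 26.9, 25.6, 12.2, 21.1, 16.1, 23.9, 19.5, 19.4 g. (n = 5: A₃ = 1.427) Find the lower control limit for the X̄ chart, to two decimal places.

2052.37

X̄̄ = (2072.6 + 2071.4 + 2090.3 + 2078.3 + 2087.8 + 2097.6 + 2084.5 + 2071.5) / 8 = 2081.7500
s̄ = (26.9 + 25.6 + 12.2 + 21.1 + 16.1 + 23.9 + 19.5 + 19.4) / 8 = 20.5875
LCL = X̄̄ − A₃·s̄ = 2081.7500 − 1.427 × 20.5875 = 2052.3716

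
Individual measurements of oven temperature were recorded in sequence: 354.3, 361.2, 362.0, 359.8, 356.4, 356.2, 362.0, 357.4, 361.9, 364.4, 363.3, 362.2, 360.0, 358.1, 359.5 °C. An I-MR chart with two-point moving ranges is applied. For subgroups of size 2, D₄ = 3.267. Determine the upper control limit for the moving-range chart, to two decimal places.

Moving ranges: 6.9, 0.8, 2.2, 3.4, 0.2, 5.8, 4.6, 4.5, 2.5, 1.1, 1.1, 2.2, 1.9, 1.4; M̄R̄ = 38.6000 / 14 = 2.7571
UCL_MR = D₄·M̄R̄ = 3.267 × 2.7571 = 9.0076

9.01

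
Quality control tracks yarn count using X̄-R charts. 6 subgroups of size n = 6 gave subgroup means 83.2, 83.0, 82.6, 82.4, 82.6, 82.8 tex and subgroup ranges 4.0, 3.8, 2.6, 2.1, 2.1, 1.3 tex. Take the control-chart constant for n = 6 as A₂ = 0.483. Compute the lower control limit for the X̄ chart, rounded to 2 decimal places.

81.49

X̄̄ = (83.2 + 83.0 + 82.6 + 82.4 + 82.6 + 82.8) / 6 = 496.6000 / 6 = 82.7667
R̄ = (4.0 + 3.8 + 2.6 + 2.1 + 2.1 + 1.3) / 6 = 15.9000 / 6 = 2.6500
LCL = X̄̄ − A₂·R̄ = 82.7667 − 0.483 × 2.6500 = 81.4867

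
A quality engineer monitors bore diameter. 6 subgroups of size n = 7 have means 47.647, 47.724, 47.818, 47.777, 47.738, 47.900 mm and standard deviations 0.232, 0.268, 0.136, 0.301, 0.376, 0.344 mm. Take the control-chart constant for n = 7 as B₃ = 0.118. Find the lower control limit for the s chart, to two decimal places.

0.03

s̄ = (0.232 + 0.268 + 0.136 + 0.301 + 0.376 + 0.344) / 6 = 0.2762
LCL_s = B₃·s̄ = 0.118 × 0.2762 = 0.0326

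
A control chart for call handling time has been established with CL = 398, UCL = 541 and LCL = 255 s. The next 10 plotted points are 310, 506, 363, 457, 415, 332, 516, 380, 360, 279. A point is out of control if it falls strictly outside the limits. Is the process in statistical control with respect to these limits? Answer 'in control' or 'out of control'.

All 10 points lie within [255, 541].

in control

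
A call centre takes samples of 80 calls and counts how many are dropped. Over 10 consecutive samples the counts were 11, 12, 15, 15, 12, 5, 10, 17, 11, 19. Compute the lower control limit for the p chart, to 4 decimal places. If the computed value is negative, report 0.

p̄ = Σdᵢ / (k·n) = 127 / (10 × 80) = 0.15875
LCL = p̄ − 3·√(p̄(1−p̄)/n) = 0.15875 − 3 × 0.04086 = 0.03618

0.0362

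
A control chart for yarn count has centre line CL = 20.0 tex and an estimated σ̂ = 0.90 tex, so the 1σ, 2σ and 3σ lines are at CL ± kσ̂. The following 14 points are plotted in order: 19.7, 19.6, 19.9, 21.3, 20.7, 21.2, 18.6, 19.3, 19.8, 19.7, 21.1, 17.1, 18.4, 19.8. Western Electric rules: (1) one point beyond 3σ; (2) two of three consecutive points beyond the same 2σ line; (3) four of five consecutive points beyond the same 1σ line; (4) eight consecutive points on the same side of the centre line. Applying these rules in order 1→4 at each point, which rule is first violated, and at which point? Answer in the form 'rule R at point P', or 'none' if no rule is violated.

Zone of each point (C = within 1σ̂, B = 1σ̂–2σ̂, A = 2σ̂–3σ̂, * = beyond 3σ̂; sign = side of CL): 1:-C, 2:-C, 3:-C, 4:+B, 5:+C, 6:+B, 7:-B, 8:-C, 9:-C, 10:-C, 11:+B, 12:-*, 13:-B, 14:-C
Rule 1 (one point beyond the 3σ limits) is satisfied at point 12.

rule 1 at point 12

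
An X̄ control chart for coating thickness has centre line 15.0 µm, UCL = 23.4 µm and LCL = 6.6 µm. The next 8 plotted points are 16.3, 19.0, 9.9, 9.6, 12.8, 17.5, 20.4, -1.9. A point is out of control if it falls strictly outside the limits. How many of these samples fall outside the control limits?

Compare each point to [6.6, 23.4]: sample 8 = -1.9 < LCL.

1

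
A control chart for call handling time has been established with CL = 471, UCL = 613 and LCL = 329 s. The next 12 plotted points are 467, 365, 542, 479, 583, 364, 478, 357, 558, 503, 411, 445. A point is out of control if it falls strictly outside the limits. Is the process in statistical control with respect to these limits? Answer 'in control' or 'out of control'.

All 12 points lie within [329, 613].

in control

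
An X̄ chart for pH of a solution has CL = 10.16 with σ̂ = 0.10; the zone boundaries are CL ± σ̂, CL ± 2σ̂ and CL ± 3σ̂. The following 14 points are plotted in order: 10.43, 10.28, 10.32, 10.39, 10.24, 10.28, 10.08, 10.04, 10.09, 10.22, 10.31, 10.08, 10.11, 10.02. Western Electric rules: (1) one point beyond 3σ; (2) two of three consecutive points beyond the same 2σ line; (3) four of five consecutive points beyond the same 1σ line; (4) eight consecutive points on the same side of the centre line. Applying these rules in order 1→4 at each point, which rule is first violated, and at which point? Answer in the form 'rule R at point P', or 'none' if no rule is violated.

rule 3 at point 4

Zone of each point (C = within 1σ̂, B = 1σ̂–2σ̂, A = 2σ̂–3σ̂, * = beyond 3σ̂; sign = side of CL): 1:+A, 2:+B, 3:+B, 4:+A, 5:+C, 6:+B, 7:-C, 8:-B, 9:-C, 10:+C, 11:+B, 12:-C, 13:-C, 14:-B
Rule 3 (four of five consecutive points beyond the same 1σ limit) is satisfied at point 4.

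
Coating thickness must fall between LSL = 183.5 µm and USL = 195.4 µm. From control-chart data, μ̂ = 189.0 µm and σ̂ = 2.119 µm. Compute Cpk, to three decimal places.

0.865

Cpu = (USL − μ̂) / (3σ̂) = (195.4 − 189.0) / (3 × 2.119) = 1.0068; Cpl = (μ̂ − LSL) / (3σ̂) = (189.0 − 183.5) / (3 × 2.119) = 0.8652; Cpk = min(Cpu, Cpl) = 0.8652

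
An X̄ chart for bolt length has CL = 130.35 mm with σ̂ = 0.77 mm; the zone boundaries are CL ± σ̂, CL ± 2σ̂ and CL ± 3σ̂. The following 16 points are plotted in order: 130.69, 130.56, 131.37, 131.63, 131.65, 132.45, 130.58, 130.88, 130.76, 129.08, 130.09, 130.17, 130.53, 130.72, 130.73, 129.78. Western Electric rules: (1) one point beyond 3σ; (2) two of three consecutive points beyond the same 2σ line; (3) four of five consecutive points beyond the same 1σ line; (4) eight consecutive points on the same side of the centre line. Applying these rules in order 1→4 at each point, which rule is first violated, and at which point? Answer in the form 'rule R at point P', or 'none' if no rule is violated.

Zone of each point (C = within 1σ̂, B = 1σ̂–2σ̂, A = 2σ̂–3σ̂, * = beyond 3σ̂; sign = side of CL): 1:+C, 2:+C, 3:+B, 4:+B, 5:+B, 6:+A, 7:+C, 8:+C, 9:+C, 10:-B, 11:-C, 12:-C, 13:+C, 14:+C, 15:+C, 16:-C
Rule 3 (four of five consecutive points beyond the same 1σ limit) is satisfied at point 6.

rule 3 at point 6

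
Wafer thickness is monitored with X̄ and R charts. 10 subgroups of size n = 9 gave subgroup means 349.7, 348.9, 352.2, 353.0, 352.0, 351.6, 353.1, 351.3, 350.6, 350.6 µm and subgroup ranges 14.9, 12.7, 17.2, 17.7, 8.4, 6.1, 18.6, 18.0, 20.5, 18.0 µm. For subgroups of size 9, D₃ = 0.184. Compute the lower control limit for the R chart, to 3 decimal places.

R̄ = (14.9 + 12.7 + 17.2 + 17.7 + 8.4 + 6.1 + 18.6 + 18.0 + 20.5 + 18.0) / 10 = 152.1000 / 10 = 15.2100
LCL_R = D₃·R̄ = 0.184 × 15.2100 = 2.7986

2.799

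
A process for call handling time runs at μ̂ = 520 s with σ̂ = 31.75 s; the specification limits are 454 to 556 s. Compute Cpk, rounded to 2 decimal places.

Cpu = (USL − μ̂) / (3σ̂) = (556 − 520) / (3 × 31.75) = 0.3780; Cpl = (μ̂ − LSL) / (3σ̂) = (520 − 454) / (3 × 31.75) = 0.6929; Cpk = min(Cpu, Cpl) = 0.3780

0.38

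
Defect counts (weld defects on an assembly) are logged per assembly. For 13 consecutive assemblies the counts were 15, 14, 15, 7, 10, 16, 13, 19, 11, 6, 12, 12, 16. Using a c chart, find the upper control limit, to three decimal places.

23.489

c̄ = (15 + 14 + 15 + 7 + 10 + 16 + 13 + 19 + 11 + 6 + 12 + 12 + 16) / 13 = 166 / 13 = 12.7692
UCL = c̄ + 3√c̄ = 12.7692 + 3 × √12.7692 = 12.7692 + 3 × 3.5734 = 23.4894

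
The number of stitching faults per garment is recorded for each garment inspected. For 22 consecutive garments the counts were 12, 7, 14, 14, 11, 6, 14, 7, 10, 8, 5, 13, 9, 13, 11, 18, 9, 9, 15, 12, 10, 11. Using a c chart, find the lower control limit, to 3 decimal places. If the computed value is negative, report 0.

0.951

c̄ = (12 + 7 + 14 + 14 + 11 + 6 + 14 + 7 + 10 + 8 + 5 + 13 + 9 + 13 + 11 + 18 + 9 + 9 + 15 + 12 + 10 + 11) / 22 = 238 / 22 = 10.8182
LCL = c̄ − 3√c̄ = 10.8182 − 3 × 3.2891 = 0.9509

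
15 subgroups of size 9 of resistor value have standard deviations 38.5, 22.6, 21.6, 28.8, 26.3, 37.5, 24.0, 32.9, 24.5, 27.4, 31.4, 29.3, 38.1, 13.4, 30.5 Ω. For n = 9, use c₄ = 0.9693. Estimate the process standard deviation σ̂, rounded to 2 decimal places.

29.35

s̄ = (38.5 + 22.6 + 21.6 + 28.8 + 26.3 + 37.5 + 24.0 + 32.9 + 24.5 + 27.4 + 31.4 + 29.3 + 38.1 + 13.4 + 30.5) / 15 = 28.4533
σ̂ = s̄ / c₄ = 28.4533 / 0.9693 = 29.3545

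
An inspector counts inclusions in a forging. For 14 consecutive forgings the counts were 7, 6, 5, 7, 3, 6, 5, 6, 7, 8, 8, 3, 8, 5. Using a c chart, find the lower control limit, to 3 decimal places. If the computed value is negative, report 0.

0.000

c̄ = (7 + 6 + 5 + 7 + 3 + 6 + 5 + 6 + 7 + 8 + 8 + 3 + 8 + 5) / 14 = 84 / 14 = 6.0000
LCL = c̄ − 3√c̄ = 6.0000 − 3 × 2.4495 = -1.3485 → 0 (cannot be negative)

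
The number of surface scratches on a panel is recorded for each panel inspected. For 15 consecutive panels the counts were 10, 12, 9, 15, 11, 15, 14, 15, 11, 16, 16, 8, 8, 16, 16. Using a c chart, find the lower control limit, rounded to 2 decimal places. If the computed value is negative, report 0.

c̄ = (10 + 12 + 9 + 15 + 11 + 15 + 14 + 15 + 11 + 16 + 16 + 8 + 8 + 16 + 16) / 15 = 192 / 15 = 12.8000
LCL = c̄ − 3√c̄ = 12.8000 − 3 × 3.5777 = 2.0669

2.07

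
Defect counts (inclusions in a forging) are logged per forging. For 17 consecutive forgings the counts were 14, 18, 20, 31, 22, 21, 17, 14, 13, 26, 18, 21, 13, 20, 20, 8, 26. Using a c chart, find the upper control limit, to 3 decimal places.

31.998

c̄ = (14 + 18 + 20 + 31 + 22 + 21 + 17 + 14 + 13 + 26 + 18 + 21 + 13 + 20 + 20 + 8 + 26) / 17 = 322 / 17 = 18.9412
UCL = c̄ + 3√c̄ = 18.9412 + 3 × √18.9412 = 18.9412 + 3 × 4.3521 = 31.9976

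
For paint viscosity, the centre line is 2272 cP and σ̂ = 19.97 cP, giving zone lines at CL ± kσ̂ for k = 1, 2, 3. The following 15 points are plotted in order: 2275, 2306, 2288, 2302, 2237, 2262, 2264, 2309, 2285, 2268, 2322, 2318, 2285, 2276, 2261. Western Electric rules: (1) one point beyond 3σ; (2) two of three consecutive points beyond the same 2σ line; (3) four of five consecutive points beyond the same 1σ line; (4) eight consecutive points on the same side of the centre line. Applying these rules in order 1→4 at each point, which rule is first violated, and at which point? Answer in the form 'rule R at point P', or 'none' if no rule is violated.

rule 2 at point 12

Zone of each point (C = within 1σ̂, B = 1σ̂–2σ̂, A = 2σ̂–3σ̂, * = beyond 3σ̂; sign = side of CL): 1:+C, 2:+B, 3:+C, 4:+B, 5:-B, 6:-C, 7:-C, 8:+B, 9:+C, 10:-C, 11:+A, 12:+A, 13:+C, 14:+C, 15:-C
Rule 2 (two of three consecutive points beyond the same 2σ limit) is satisfied at point 12.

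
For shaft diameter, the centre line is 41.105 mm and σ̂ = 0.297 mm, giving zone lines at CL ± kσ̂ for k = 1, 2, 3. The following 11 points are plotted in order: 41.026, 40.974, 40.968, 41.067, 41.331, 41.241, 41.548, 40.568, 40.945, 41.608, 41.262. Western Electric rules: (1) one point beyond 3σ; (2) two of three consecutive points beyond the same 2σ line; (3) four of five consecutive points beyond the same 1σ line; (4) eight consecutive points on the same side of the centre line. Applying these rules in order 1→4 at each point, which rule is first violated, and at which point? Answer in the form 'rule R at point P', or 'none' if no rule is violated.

Zone of each point (C = within 1σ̂, B = 1σ̂–2σ̂, A = 2σ̂–3σ̂, * = beyond 3σ̂; sign = side of CL): 1:-C, 2:-C, 3:-C, 4:-C, 5:+C, 6:+C, 7:+B, 8:-B, 9:-C, 10:+B, 11:+C
No rule fires across all 11 points.

none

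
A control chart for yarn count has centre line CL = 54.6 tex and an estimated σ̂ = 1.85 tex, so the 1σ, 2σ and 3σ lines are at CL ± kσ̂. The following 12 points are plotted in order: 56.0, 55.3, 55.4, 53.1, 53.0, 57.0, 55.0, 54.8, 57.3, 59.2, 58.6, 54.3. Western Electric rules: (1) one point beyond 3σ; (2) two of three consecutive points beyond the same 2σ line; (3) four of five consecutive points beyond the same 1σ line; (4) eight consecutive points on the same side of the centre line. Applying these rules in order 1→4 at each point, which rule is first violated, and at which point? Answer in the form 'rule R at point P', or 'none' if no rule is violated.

Zone of each point (C = within 1σ̂, B = 1σ̂–2σ̂, A = 2σ̂–3σ̂, * = beyond 3σ̂; sign = side of CL): 1:+C, 2:+C, 3:+C, 4:-C, 5:-C, 6:+B, 7:+C, 8:+C, 9:+B, 10:+A, 11:+A, 12:-C
Rule 2 (two of three consecutive points beyond the same 2σ limit) is satisfied at point 11.

rule 2 at point 11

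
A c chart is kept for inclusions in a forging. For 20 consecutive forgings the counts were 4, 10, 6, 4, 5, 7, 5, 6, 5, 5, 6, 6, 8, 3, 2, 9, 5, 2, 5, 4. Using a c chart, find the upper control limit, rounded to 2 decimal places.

c̄ = (4 + 10 + 6 + 4 + 5 + 7 + 5 + 6 + 5 + 5 + 6 + 6 + 8 + 3 + 2 + 9 + 5 + 2 + 5 + 4) / 20 = 107 / 20 = 5.3500
UCL = c̄ + 3√c̄ = 5.3500 + 3 × √5.3500 = 5.3500 + 3 × 2.3130 = 12.2890

12.29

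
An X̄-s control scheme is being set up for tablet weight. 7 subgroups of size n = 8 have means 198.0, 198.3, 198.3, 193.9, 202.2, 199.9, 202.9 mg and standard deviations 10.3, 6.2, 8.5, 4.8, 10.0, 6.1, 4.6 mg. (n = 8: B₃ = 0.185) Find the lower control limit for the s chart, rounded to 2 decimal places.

1.33

s̄ = (10.3 + 6.2 + 8.5 + 4.8 + 10.0 + 6.1 + 4.6) / 7 = 7.2143
LCL_s = B₃·s̄ = 0.185 × 7.2143 = 1.3346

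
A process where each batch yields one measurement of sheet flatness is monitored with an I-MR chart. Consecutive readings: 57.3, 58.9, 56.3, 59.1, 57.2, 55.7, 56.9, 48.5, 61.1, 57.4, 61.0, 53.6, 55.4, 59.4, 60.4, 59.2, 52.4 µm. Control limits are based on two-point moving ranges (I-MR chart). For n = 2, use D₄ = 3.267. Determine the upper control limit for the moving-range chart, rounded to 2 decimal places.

Moving ranges: 1.6, 2.6, 2.8, 1.9, 1.5, 1.2, 8.4, 12.6, 3.7, 3.6, 7.4, 1.8, 4.0, 1.0, 1.2, 6.8; M̄R̄ = 62.1000 / 16 = 3.8813
UCL_MR = D₄·M̄R̄ = 3.267 × 3.8813 = 12.6800

12.68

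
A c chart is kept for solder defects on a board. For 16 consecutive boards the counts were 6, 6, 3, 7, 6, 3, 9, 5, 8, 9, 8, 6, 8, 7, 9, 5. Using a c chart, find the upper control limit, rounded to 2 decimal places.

c̄ = (6 + 6 + 3 + 7 + 6 + 3 + 9 + 5 + 8 + 9 + 8 + 6 + 8 + 7 + 9 + 5) / 16 = 105 / 16 = 6.5625
UCL = c̄ + 3√c̄ = 6.5625 + 3 × √6.5625 = 6.5625 + 3 × 2.5617 = 14.2477

14.25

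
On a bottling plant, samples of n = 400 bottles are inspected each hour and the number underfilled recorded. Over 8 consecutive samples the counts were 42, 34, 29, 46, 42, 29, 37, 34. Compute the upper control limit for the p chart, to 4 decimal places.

0.1348

p̄ = Σdᵢ / (k·n) = 293 / (8 × 400) = 0.09156
UCL = p̄ + 3·√(p̄(1−p̄)/n) = 0.09156 + 3 × √(0.09156×0.90844/400) = 0.09156 + 3 × 0.01442 = 0.13482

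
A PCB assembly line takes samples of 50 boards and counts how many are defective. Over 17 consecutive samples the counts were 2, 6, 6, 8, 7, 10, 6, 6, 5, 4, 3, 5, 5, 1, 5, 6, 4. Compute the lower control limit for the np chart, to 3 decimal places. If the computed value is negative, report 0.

p̄ = Σdᵢ / (k·n) = 89 / (17 × 50) = 0.10471
LCL = np̄ − 3·√(np̄(1−p̄)) = 5.2353 − 3 × 2.1650 = -1.2596 → 0 (negative, so LCL = 0)

0.000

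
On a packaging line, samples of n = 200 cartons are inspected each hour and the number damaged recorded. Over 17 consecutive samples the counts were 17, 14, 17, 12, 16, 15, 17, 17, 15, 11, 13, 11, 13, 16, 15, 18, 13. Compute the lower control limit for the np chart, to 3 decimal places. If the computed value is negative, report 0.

3.632

p̄ = Σdᵢ / (k·n) = 250 / (17 × 200) = 0.07353
LCL = np̄ − 3·√(np̄(1−p̄)) = 14.7059 − 3 × 3.6911 = 3.6324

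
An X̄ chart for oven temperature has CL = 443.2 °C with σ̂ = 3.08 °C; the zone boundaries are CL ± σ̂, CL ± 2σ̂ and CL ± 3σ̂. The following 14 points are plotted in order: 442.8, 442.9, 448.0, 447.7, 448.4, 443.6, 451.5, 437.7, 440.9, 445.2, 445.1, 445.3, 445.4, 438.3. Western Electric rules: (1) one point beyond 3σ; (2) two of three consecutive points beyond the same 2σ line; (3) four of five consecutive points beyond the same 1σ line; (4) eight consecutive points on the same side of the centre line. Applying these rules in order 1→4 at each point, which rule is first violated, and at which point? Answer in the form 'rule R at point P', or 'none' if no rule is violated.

rule 3 at point 7

Zone of each point (C = within 1σ̂, B = 1σ̂–2σ̂, A = 2σ̂–3σ̂, * = beyond 3σ̂; sign = side of CL): 1:-C, 2:-C, 3:+B, 4:+B, 5:+B, 6:+C, 7:+A, 8:-B, 9:-C, 10:+C, 11:+C, 12:+C, 13:+C, 14:-B
Rule 3 (four of five consecutive points beyond the same 1σ limit) is satisfied at point 7.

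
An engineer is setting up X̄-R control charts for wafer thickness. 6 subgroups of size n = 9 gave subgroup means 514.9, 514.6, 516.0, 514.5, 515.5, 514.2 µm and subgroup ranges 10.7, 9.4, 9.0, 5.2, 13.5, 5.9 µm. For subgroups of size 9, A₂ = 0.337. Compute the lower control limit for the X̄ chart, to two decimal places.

X̄̄ = (514.9 + 514.6 + 516.0 + 514.5 + 515.5 + 514.2) / 6 = 3089.7000 / 6 = 514.9500
R̄ = (10.7 + 9.4 + 9.0 + 5.2 + 13.5 + 5.9) / 6 = 53.7000 / 6 = 8.9500
LCL = X̄̄ − A₂·R̄ = 514.9500 − 0.337 × 8.9500 = 511.9338

511.93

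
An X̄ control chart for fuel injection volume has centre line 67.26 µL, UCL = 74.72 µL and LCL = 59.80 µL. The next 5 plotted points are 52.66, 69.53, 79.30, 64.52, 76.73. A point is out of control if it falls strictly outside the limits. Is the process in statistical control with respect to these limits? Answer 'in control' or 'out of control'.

Compare each point to [59.80, 74.72]: sample 1 = 52.66 < LCL; sample 3 = 79.30 > UCL; sample 5 = 76.73 > UCL.

out of control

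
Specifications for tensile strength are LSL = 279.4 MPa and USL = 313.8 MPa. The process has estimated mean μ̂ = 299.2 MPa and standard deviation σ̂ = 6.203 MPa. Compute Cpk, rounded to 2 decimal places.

Cpu = (USL − μ̂) / (3σ̂) = (313.8 − 299.2) / (3 × 6.203) = 0.7846; Cpl = (μ̂ − LSL) / (3σ̂) = (299.2 − 279.4) / (3 × 6.203) = 1.0640; Cpk = min(Cpu, Cpl) = 0.7846

0.78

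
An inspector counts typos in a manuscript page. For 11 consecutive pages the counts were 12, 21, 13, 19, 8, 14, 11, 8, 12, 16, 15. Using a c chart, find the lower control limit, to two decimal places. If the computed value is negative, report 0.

c̄ = (12 + 21 + 13 + 19 + 8 + 14 + 11 + 8 + 12 + 16 + 15) / 11 = 149 / 11 = 13.5455
LCL = c̄ − 3√c̄ = 13.5455 − 3 × 3.6804 = 2.5042

2.50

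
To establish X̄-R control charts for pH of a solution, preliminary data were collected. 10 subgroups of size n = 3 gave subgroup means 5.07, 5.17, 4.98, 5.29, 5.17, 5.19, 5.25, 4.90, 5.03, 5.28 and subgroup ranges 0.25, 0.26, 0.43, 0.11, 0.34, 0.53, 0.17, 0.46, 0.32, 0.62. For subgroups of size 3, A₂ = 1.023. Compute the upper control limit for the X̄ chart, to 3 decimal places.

X̄̄ = (5.07 + 5.17 + 4.98 + 5.29 + 5.17 + 5.19 + 5.25 + 4.90 + 5.03 + 5.28) / 10 = 51.3300 / 10 = 5.1330
R̄ = (0.25 + 0.26 + 0.43 + 0.11 + 0.34 + 0.53 + 0.17 + 0.46 + 0.32 + 0.62) / 10 = 3.4900 / 10 = 0.3490
UCL = X̄̄ + A₂·R̄ = 5.1330 + 1.023 × 0.3490 = 5.4900

5.490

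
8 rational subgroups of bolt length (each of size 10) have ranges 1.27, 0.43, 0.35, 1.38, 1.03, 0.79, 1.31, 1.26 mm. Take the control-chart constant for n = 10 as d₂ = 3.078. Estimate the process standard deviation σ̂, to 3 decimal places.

R̄ = (1.27 + 0.43 + 0.35 + 1.38 + 1.03 + 0.79 + 1.31 + 1.26) / 8 = 0.9775
σ̂ = R̄ / d₂ = 0.9775 / 3.078 = 0.3176

0.318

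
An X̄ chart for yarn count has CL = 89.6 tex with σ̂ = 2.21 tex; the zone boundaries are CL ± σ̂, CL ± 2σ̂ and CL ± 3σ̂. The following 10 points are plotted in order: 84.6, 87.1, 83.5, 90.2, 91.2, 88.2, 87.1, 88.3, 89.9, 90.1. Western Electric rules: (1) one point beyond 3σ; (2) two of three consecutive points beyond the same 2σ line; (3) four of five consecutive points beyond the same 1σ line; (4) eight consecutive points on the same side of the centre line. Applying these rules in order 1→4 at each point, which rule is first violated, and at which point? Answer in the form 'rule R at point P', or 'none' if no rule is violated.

Zone of each point (C = within 1σ̂, B = 1σ̂–2σ̂, A = 2σ̂–3σ̂, * = beyond 3σ̂; sign = side of CL): 1:-A, 2:-B, 3:-A, 4:+C, 5:+C, 6:-C, 7:-B, 8:-C, 9:+C, 10:+C
Rule 2 (two of three consecutive points beyond the same 2σ limit) is satisfied at point 3.

rule 2 at point 3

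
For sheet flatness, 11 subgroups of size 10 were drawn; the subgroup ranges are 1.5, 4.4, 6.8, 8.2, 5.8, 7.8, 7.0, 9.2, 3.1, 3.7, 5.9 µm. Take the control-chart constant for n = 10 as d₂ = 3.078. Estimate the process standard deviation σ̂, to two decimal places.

R̄ = (1.5 + 4.4 + 6.8 + 8.2 + 5.8 + 7.8 + 7.0 + 9.2 + 3.1 + 3.7 + 5.9) / 11 = 5.7636
σ̂ = R̄ / d₂ = 5.7636 / 3.078 = 1.8725

1.87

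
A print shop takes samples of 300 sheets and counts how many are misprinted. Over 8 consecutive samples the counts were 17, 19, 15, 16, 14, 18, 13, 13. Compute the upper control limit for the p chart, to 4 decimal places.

0.0906

p̄ = Σdᵢ / (k·n) = 125 / (8 × 300) = 0.05208
UCL = p̄ + 3·√(p̄(1−p̄)/n) = 0.05208 + 3 × √(0.05208×0.94792/300) = 0.05208 + 3 × 0.01283 = 0.09057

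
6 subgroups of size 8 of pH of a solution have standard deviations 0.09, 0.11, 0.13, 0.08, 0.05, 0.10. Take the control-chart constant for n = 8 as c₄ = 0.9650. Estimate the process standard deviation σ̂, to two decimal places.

0.10

s̄ = (0.09 + 0.11 + 0.13 + 0.08 + 0.05 + 0.10) / 6 = 0.0933
σ̂ = s̄ / c₄ = 0.0933 / 0.9650 = 0.0967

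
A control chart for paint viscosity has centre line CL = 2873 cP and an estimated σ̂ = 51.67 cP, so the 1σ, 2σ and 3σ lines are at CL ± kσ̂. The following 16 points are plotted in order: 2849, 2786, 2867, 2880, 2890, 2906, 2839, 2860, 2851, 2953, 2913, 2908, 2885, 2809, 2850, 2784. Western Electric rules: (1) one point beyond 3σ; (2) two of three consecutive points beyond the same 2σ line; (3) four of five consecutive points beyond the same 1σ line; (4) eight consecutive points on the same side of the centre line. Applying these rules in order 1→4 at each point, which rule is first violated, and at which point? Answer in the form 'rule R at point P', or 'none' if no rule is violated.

Zone of each point (C = within 1σ̂, B = 1σ̂–2σ̂, A = 2σ̂–3σ̂, * = beyond 3σ̂; sign = side of CL): 1:-C, 2:-B, 3:-C, 4:+C, 5:+C, 6:+C, 7:-C, 8:-C, 9:-C, 10:+B, 11:+C, 12:+C, 13:+C, 14:-B, 15:-C, 16:-B
No rule fires across all 16 points.

none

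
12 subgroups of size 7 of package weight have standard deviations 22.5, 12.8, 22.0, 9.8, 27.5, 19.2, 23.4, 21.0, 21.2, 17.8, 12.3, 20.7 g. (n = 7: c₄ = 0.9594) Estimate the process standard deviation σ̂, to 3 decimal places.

s̄ = (22.5 + 12.8 + 22.0 + 9.8 + 27.5 + 19.2 + 23.4 + 21.0 + 21.2 + 17.8 + 12.3 + 20.7) / 12 = 19.1833
σ̂ = s̄ / c₄ = 19.1833 / 0.9594 = 19.9951

19.995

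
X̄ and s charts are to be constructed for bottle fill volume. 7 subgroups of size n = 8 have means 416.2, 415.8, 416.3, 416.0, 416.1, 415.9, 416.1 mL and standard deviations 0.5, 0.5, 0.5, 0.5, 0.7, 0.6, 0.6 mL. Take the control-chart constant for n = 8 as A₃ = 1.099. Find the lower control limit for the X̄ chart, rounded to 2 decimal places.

X̄̄ = (416.2 + 415.8 + 416.3 + 416.0 + 416.1 + 415.9 + 416.1) / 7 = 416.0571
s̄ = (0.5 + 0.5 + 0.5 + 0.5 + 0.7 + 0.6 + 0.6) / 7 = 0.5571
LCL = X̄̄ − A₃·s̄ = 416.0571 − 1.099 × 0.5571 = 415.4448

415.44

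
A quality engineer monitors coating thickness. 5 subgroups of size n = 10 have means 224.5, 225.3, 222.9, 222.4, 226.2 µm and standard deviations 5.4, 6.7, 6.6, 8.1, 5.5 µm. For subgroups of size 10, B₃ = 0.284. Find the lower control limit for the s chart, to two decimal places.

1.83

s̄ = (5.4 + 6.7 + 6.6 + 8.1 + 5.5) / 5 = 6.4600
LCL_s = B₃·s̄ = 0.284 × 6.4600 = 1.8346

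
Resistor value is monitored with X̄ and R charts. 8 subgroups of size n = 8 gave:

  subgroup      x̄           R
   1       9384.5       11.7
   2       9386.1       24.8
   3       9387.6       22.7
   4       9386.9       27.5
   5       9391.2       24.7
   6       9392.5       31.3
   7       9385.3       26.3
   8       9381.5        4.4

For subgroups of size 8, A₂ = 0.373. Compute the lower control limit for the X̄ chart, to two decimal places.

9378.87

X̄̄ = (9384.5 + 9386.1 + 9387.6 + 9386.9 + 9391.2 + 9392.5 + 9385.3 + 9381.5) / 8 = 75095.6000 / 8 = 9386.9500
R̄ = (11.7 + 24.8 + 22.7 + 27.5 + 24.7 + 31.3 + 26.3 + 4.4) / 8 = 173.4000 / 8 = 21.6750
LCL = X̄̄ − A₂·R̄ = 9386.9500 − 0.373 × 21.6750 = 9378.8652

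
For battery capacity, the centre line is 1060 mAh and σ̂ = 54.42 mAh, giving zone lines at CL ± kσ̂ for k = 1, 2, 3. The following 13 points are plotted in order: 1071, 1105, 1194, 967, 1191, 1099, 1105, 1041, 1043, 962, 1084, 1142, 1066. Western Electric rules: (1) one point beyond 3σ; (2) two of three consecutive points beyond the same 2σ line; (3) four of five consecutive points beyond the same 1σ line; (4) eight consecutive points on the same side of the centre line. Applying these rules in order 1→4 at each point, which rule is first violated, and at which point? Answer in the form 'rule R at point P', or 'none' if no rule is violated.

rule 2 at point 5

Zone of each point (C = within 1σ̂, B = 1σ̂–2σ̂, A = 2σ̂–3σ̂, * = beyond 3σ̂; sign = side of CL): 1:+C, 2:+C, 3:+A, 4:-B, 5:+A, 6:+C, 7:+C, 8:-C, 9:-C, 10:-B, 11:+C, 12:+B, 13:+C
Rule 2 (two of three consecutive points beyond the same 2σ limit) is satisfied at point 5.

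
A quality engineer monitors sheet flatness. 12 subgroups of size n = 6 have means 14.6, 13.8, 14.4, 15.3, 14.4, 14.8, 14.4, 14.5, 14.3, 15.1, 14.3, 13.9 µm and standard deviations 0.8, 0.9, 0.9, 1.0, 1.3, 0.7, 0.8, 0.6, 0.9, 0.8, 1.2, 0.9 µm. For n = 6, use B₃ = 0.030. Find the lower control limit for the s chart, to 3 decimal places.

0.027

s̄ = (0.8 + 0.9 + 0.9 + 1.0 + 1.3 + 0.7 + 0.8 + 0.6 + 0.9 + 0.8 + 1.2 + 0.9) / 12 = 0.9000
LCL_s = B₃·s̄ = 0.030 × 0.9000 = 0.0270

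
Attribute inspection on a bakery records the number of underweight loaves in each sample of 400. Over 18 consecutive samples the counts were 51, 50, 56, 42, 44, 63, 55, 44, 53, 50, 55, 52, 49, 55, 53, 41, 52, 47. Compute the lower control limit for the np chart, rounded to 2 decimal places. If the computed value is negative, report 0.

p̄ = Σdᵢ / (k·n) = 912 / (18 × 400) = 0.12667
LCL = np̄ − 3·√(np̄(1−p̄)) = 50.6667 − 3 × 6.6520 = 30.7107

30.71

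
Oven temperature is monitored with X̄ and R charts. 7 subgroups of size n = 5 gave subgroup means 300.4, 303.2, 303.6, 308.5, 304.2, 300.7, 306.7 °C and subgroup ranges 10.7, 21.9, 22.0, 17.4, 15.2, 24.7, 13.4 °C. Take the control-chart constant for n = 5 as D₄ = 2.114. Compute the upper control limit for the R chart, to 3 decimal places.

37.841

R̄ = (10.7 + 21.9 + 22.0 + 17.4 + 15.2 + 24.7 + 13.4) / 7 = 125.3000 / 7 = 17.9000
UCL_R = D₄·R̄ = 2.114 × 17.9000 = 37.8406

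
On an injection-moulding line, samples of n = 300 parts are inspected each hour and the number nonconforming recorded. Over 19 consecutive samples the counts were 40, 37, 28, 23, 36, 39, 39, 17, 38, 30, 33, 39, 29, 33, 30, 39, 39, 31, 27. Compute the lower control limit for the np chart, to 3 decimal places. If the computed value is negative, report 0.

p̄ = Σdᵢ / (k·n) = 627 / (19 × 300) = 0.11000
LCL = np̄ − 3·√(np̄(1−p̄)) = 33.0000 − 3 × 5.4194 = 16.7418

16.742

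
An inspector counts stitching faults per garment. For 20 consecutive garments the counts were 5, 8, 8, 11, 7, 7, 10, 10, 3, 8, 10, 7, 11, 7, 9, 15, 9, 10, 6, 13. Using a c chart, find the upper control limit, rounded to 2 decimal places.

17.55

c̄ = (5 + 8 + 8 + 11 + 7 + 7 + 10 + 10 + 3 + 8 + 10 + 7 + 11 + 7 + 9 + 15 + 9 + 10 + 6 + 13) / 20 = 174 / 20 = 8.7000
UCL = c̄ + 3√c̄ = 8.7000 + 3 × √8.7000 = 8.7000 + 3 × 2.9496 = 17.5487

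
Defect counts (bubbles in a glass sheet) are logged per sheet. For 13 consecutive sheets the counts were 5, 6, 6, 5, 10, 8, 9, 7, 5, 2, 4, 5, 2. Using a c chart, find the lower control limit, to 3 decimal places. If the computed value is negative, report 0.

0.000

c̄ = (5 + 6 + 6 + 5 + 10 + 8 + 9 + 7 + 5 + 2 + 4 + 5 + 2) / 13 = 74 / 13 = 5.6923
LCL = c̄ − 3√c̄ = 5.6923 − 3 × 2.3859 = -1.4653 → 0 (cannot be negative)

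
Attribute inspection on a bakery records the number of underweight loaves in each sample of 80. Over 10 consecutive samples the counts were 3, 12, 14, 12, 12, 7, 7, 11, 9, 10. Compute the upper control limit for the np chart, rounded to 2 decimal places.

p̄ = Σdᵢ / (k·n) = 97 / (10 × 80) = 0.12125
UCL = np̄ + 3·√(np̄(1−p̄)) = 9.7000 + 3 × √(9.7000×0.87875) = 9.7000 + 3 × 2.9196 = 18.4587

18.46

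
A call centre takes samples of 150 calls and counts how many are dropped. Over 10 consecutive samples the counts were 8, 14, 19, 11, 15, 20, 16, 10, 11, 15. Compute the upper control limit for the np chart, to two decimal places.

24.55

p̄ = Σdᵢ / (k·n) = 139 / (10 × 150) = 0.09267
UCL = np̄ + 3·√(np̄(1−p̄)) = 13.9000 + 3 × √(13.9000×0.90733) = 13.9000 + 3 × 3.5513 = 24.5540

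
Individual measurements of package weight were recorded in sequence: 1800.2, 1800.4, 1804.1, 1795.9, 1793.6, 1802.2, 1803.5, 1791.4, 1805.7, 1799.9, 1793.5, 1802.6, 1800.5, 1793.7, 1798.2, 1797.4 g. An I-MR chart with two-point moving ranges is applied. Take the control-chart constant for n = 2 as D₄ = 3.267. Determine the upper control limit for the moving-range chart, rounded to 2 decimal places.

18.77

Moving ranges: 0.2, 3.7, 8.2, 2.3, 8.6, 1.3, 12.1, 14.3, 5.8, 6.4, 9.1, 2.1, 6.8, 4.5, 0.8; M̄R̄ = 86.2000 / 15 = 5.7467
UCL_MR = D₄·M̄R̄ = 3.267 × 5.7467 = 18.7744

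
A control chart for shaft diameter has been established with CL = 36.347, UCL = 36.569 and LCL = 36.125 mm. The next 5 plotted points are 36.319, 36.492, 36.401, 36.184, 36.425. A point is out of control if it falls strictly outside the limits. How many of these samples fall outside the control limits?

All 5 points lie within [36.125, 36.569].

0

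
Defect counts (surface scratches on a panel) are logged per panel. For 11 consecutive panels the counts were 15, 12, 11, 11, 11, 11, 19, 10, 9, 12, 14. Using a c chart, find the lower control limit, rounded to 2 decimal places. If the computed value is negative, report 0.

c̄ = (15 + 12 + 11 + 11 + 11 + 11 + 19 + 10 + 9 + 12 + 14) / 11 = 135 / 11 = 12.2727
LCL = c̄ − 3√c̄ = 12.2727 − 3 × 3.5032 = 1.7630

1.76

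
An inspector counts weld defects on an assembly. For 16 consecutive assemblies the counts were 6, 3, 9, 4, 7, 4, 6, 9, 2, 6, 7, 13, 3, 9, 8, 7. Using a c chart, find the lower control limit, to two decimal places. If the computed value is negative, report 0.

0.00

c̄ = (6 + 3 + 9 + 4 + 7 + 4 + 6 + 9 + 2 + 6 + 7 + 13 + 3 + 9 + 8 + 7) / 16 = 103 / 16 = 6.4375
LCL = c̄ − 3√c̄ = 6.4375 − 3 × 2.5372 = -1.1742 → 0 (cannot be negative)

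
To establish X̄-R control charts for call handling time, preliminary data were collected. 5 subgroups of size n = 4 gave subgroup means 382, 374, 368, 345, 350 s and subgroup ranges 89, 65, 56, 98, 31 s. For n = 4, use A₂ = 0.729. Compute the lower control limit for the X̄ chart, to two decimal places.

314.37

X̄̄ = (382 + 374 + 368 + 345 + 350) / 5 = 1819.0000 / 5 = 363.8000
R̄ = (89 + 65 + 56 + 98 + 31) / 5 = 339.0000 / 5 = 67.8000
LCL = X̄̄ − A₂·R̄ = 363.8000 − 0.729 × 67.8000 = 314.3738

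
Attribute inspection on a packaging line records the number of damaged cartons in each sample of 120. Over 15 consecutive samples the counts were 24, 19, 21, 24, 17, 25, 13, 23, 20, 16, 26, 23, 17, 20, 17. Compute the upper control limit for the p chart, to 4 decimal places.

0.2722

p̄ = Σdᵢ / (k·n) = 305 / (15 × 120) = 0.16944
UCL = p̄ + 3·√(p̄(1−p̄)/n) = 0.16944 + 3 × √(0.16944×0.83056/120) = 0.16944 + 3 × 0.03425 = 0.27218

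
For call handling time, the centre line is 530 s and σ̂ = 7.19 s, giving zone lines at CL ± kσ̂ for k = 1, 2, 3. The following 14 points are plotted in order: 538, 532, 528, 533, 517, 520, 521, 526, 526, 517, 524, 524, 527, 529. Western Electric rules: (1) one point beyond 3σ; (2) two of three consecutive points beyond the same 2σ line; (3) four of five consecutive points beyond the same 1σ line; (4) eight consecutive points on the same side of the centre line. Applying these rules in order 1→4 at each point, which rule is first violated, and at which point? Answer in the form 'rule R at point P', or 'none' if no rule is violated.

rule 4 at point 12

Zone of each point (C = within 1σ̂, B = 1σ̂–2σ̂, A = 2σ̂–3σ̂, * = beyond 3σ̂; sign = side of CL): 1:+B, 2:+C, 3:-C, 4:+C, 5:-B, 6:-B, 7:-B, 8:-C, 9:-C, 10:-B, 11:-C, 12:-C, 13:-C, 14:-C
Rule 4 (eight consecutive points on the same side of the centre line) is satisfied at point 12.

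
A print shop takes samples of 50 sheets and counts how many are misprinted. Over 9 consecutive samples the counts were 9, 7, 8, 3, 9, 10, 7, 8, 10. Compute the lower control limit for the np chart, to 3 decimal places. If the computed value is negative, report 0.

p̄ = Σdᵢ / (k·n) = 71 / (9 × 50) = 0.15778
LCL = np̄ − 3·√(np̄(1−p̄)) = 7.8889 − 3 × 2.5776 = 0.1560

0.156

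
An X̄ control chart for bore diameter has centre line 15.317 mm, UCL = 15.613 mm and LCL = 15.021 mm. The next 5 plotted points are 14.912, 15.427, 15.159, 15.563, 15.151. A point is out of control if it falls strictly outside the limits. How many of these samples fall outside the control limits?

1

Compare each point to [15.021, 15.613]: sample 1 = 14.912 < LCL.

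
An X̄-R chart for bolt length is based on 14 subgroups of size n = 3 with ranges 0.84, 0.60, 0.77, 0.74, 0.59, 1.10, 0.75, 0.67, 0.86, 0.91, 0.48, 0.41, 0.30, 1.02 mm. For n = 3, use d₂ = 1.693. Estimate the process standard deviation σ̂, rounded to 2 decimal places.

0.42

R̄ = (0.84 + 0.60 + 0.77 + 0.74 + 0.59 + 1.10 + 0.75 + 0.67 + 0.86 + 0.91 + 0.48 + 0.41 + 0.30 + 1.02) / 14 = 0.7171
σ̂ = R̄ / d₂ = 0.7171 / 1.693 = 0.4236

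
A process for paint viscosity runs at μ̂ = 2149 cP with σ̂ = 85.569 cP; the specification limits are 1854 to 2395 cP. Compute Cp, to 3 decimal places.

1.054

Cp = (USL − LSL) / (6σ̂) = (2395 − 1854) / (6 × 85.569) = 541.0000 / 513.4140 = 1.0537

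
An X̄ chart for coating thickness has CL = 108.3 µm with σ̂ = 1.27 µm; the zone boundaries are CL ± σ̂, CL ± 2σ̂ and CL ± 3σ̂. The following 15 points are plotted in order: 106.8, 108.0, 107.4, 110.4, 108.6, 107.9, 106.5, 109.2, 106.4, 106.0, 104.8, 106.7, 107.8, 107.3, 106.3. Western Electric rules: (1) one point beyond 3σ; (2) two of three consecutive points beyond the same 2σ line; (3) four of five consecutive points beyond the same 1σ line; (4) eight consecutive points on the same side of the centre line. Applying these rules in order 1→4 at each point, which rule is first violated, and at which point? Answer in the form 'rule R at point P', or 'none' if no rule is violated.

Zone of each point (C = within 1σ̂, B = 1σ̂–2σ̂, A = 2σ̂–3σ̂, * = beyond 3σ̂; sign = side of CL): 1:-B, 2:-C, 3:-C, 4:+B, 5:+C, 6:-C, 7:-B, 8:+C, 9:-B, 10:-B, 11:-A, 12:-B, 13:-C, 14:-C, 15:-B
Rule 3 (four of five consecutive points beyond the same 1σ limit) is satisfied at point 11.

rule 3 at point 11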